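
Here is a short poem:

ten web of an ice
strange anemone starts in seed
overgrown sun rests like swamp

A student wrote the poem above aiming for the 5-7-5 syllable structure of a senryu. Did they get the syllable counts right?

No

Line 1: ten(1) + web(1) + of(1) + an(1) + ice(1) = 5 ✓
Line 2: strange(1) + anemone(4) + starts(1) + in(1) + seed(1) = 8 (expected 7)
Line 3: overgrown(3) + sun(1) + rests(1) + like(1) + swamp(1) = 7 (expected 5)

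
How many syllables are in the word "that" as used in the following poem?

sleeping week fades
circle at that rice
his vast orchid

"that" has 1 syllable.

1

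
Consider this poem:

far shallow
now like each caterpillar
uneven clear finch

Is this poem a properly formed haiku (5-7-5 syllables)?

No

Line 1: far(1) + shallow(2) = 3 (expected 5)
Line 2: now(1) + like(1) + each(1) + caterpillar(4) = 7 ✓
Line 3: uneven(3) + clear(1) + finch(1) = 5 ✓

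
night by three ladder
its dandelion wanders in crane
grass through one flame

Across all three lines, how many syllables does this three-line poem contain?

18

Line 1: night(1) + by(1) + three(1) + ladder(2) = 5
Line 2: its(1) + dandelion(4) + wanders(2) + in(1) + crane(1) = 9
Line 3: grass(1) + through(1) + one(1) + flame(1) = 4
Total: 5 + 9 + 4 = 18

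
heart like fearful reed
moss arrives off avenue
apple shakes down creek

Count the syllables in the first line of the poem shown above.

5

The first line: "heart like fearful reed": 1+1+2+1 = 5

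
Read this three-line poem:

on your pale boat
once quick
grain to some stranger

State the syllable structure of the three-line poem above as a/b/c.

4/2/5

Line 1: "on your pale boat": 1+1+1+1 = 4
Line 2: "once quick": 1+1 = 2
Line 3: "grain to some stranger": 1+1+1+2 = 5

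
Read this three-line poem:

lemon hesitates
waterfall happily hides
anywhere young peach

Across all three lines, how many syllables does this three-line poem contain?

Line 1: lemon (2), hesitates (3) → 5
Line 2: waterfall (3), happily (3), hides (1) → 7
Line 3: anywhere (3), young (1), peach (1) → 5
Total: 5 + 7 + 5 = 17

17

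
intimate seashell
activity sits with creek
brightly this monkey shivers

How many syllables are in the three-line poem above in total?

19

Line 1: intimate (3), seashell (2) → 5
Line 2: activity (4), sits (1), with (1), creek (1) → 7
Line 3: brightly (2), this (1), monkey (2), shivers (2) → 7
Total: 5 + 7 + 7 = 19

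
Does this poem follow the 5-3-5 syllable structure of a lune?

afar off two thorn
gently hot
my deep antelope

Yes

Line 1: afar(2) + off(1) + two(1) + thorn(1) = 5 ✓
Line 2: gently(2) + hot(1) = 3 ✓
Line 3: my(1) + deep(1) + antelope(3) = 5 ✓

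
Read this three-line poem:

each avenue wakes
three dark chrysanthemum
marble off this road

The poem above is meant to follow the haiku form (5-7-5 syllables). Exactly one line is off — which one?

Line 1: each(1) + avenue(3) + wakes(1) = 5 ✓
Line 2: three(1) + dark(1) + chrysanthemum(4) = 6 (expected 7)
Line 3: marble(2) + off(1) + this(1) + road(1) = 5 ✓

Line 2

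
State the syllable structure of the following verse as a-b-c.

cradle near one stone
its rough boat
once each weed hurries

5-3-5

Line 1: cradle (2), near (1), one (1), stone (1) → 5
Line 2: its (1), rough (1), boat (1) → 3
Line 3: once (1), each (1), weed (1), hurries (2) → 5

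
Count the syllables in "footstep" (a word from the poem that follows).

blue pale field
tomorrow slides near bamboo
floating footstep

2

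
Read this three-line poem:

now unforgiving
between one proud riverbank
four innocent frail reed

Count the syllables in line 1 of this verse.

5

Line 1: now(1) + unforgiving(4) = 5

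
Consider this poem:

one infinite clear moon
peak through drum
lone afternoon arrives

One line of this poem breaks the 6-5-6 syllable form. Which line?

The second line

Line 1: "one infinite clear moon": 1+3+1+1 = 6 ✓
Line 2: "peak through drum": 1+1+1 = 3 (expected 5)
Line 3: "lone afternoon arrives": 1+3+2 = 6 ✓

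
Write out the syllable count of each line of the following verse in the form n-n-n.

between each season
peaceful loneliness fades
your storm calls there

5-6-4

Line 1: between(2) + each(1) + season(2) = 5
Line 2: peaceful(2) + loneliness(3) + fades(1) = 6
Line 3: your(1) + storm(1) + calls(1) + there(1) = 4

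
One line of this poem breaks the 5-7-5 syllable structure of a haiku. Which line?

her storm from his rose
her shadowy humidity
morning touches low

Line 1: her(1) + storm(1) + from(1) + his(1) + rose(1) = 5 ✓
Line 2: her(1) + shadowy(3) + humidity(4) = 8 (expected 7)
Line 3: morning(2) + touches(2) + low(1) = 5 ✓

Line 2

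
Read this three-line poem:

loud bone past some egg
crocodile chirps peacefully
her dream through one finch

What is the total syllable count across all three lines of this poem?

17

Line 1: "loud bone past some egg": 1+1+1+1+1 = 5
Line 2: "crocodile chirps peacefully": 3+1+3 = 7
Line 3: "her dream through one finch": 1+1+1+1+1 = 5
Total: 5 + 7 + 5 = 17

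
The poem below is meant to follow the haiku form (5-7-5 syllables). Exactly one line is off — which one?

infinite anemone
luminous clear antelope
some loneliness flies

Line 1: infinite(3) + anemone(4) = 7 (expected 5)
Line 2: luminous(3) + clear(1) + antelope(3) = 7 ✓
Line 3: some(1) + loneliness(3) + flies(1) = 5 ✓

The first line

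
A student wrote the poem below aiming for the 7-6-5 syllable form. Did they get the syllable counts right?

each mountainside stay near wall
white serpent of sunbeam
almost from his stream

Line 1: "each mountainside stay near wall": 1+3+1+1+1 = 7 ✓
Line 2: "white serpent of sunbeam": 1+2+1+2 = 6 ✓
Line 3: "almost from his stream": 2+1+1+1 = 5 ✓

Yes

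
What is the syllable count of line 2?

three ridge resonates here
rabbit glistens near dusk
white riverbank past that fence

Line 2: "rabbit glistens near dusk": 2+2+1+1 = 6

6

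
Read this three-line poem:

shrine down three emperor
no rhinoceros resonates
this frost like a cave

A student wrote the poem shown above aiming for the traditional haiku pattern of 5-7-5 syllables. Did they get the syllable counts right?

No

Line 1: shrine(1) + down(1) + three(1) + emperor(3) = 6 (expected 5)
Line 2: no(1) + rhinoceros(4) + resonates(3) = 8 (expected 7)
Line 3: this(1) + frost(1) + like(1) + a(1) + cave(1) = 5 ✓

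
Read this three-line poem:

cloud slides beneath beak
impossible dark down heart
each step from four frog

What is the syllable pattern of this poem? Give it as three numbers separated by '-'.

5-7-5

Line 1: cloud (1), slides (1), beneath (2), beak (1) → 5
Line 2: impossible (4), dark (1), down (1), heart (1) → 7
Line 3: each (1), step (1), from (1), four (1), frog (1) → 5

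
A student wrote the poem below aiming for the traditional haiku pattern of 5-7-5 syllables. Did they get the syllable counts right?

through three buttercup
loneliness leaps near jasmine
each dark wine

Line 1: through(1) + three(1) + buttercup(3) = 5 ✓
Line 2: loneliness(3) + leaps(1) + near(1) + jasmine(2) = 7 ✓
Line 3: each(1) + dark(1) + wine(1) = 3 (expected 5)

No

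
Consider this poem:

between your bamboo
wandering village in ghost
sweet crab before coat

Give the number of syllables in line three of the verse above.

Line three: sweet(1) + crab(1) + before(2) + coat(1) = 5

5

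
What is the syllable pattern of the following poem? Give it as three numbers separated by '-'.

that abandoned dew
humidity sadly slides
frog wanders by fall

5-7-5

Line 1: that(1) + abandoned(3) + dew(1) = 5
Line 2: humidity(4) + sadly(2) + slides(1) = 7
Line 3: frog(1) + wanders(2) + by(1) + fall(1) = 5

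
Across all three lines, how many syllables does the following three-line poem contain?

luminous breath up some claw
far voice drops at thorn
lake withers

15

Line 1: luminous (3), breath (1), up (1), some (1), claw (1) → 7
Line 2: far (1), voice (1), drops (1), at (1), thorn (1) → 5
Line 3: lake (1), withers (2) → 3
Total: 7 + 5 + 3 = 15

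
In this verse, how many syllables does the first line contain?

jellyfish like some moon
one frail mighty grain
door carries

6

The first line: jellyfish (3), like (1), some (1), moon (1) → 6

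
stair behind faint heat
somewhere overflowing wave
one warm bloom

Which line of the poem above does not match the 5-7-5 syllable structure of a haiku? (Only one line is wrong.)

Line 3

Line 1: stair (1), behind (2), faint (1), heat (1) → 5 ✓
Line 2: somewhere (2), overflowing (4), wave (1) → 7 ✓
Line 3: one (1), warm (1), bloom (1) → 3 (expected 5)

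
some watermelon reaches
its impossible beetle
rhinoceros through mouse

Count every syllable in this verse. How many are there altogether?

20

Line 1: some(1) + watermelon(4) + reaches(2) = 7
Line 2: its(1) + impossible(4) + beetle(2) = 7
Line 3: rhinoceros(4) + through(1) + mouse(1) = 6
Total: 7 + 7 + 6 = 20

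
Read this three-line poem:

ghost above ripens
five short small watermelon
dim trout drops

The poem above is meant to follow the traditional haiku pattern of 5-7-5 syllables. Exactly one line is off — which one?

Line 3

Line 1: ghost (1), above (2), ripens (2) → 5 ✓
Line 2: five (1), short (1), small (1), watermelon (4) → 7 ✓
Line 3: dim (1), trout (1), drops (1) → 3 (expected 5)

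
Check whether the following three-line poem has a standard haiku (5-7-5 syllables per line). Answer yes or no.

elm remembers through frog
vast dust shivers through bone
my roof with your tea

Line 1: "elm remembers through frog": 1+3+1+1 = 6 (expected 5)
Line 2: "vast dust shivers through bone": 1+1+2+1+1 = 6 (expected 7)
Line 3: "my roof with your tea": 1+1+1+1+1 = 5 ✓

No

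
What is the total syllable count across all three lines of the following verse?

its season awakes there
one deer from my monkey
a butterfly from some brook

Line 1: "its season awakes there": 1+2+2+1 = 6
Line 2: "one deer from my monkey": 1+1+1+1+2 = 6
Line 3: "a butterfly from some brook": 1+3+1+1+1 = 7
Total: 6 + 6 + 7 = 19

19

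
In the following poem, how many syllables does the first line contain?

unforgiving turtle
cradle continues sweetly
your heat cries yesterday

6

The first line: unforgiving (4), turtle (2) → 6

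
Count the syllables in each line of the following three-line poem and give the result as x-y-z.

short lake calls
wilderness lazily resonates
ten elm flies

3-9-3

Line 1: short(1) + lake(1) + calls(1) = 3
Line 2: wilderness(3) + lazily(3) + resonates(3) = 9
Line 3: ten(1) + elm(1) + flies(1) = 3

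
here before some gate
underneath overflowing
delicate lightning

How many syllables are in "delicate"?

3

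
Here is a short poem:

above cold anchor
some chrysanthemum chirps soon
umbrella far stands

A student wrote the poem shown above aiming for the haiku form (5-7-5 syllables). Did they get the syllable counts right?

Yes

Line 1: above (2), cold (1), anchor (2) → 5 ✓
Line 2: some (1), chrysanthemum (4), chirps (1), soon (1) → 7 ✓
Line 3: umbrella (3), far (1), stands (1) → 5 ✓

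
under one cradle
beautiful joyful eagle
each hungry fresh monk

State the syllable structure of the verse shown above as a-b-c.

Line 1: under(2) + one(1) + cradle(2) = 5
Line 2: beautiful(3) + joyful(2) + eagle(2) = 7
Line 3: each(1) + hungry(2) + fresh(1) + monk(1) = 5

5-7-5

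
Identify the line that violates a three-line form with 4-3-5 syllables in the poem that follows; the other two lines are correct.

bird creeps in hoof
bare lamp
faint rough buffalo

Line 1: bird(1) + creeps(1) + in(1) + hoof(1) = 4 ✓
Line 2: bare(1) + lamp(1) = 2 (expected 3)
Line 3: faint(1) + rough(1) + buffalo(3) = 5 ✓

The second line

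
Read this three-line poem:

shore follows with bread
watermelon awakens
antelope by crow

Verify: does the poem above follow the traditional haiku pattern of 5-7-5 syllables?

Line 1: "shore follows with bread": 1+2+1+1 = 5 ✓
Line 2: "watermelon awakens": 4+3 = 7 ✓
Line 3: "antelope by crow": 3+1+1 = 5 ✓

Yes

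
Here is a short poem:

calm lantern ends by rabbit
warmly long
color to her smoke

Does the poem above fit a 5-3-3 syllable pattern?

No

Line 1: calm(1) + lantern(2) + ends(1) + by(1) + rabbit(2) = 7 (expected 5)
Line 2: warmly(2) + long(1) = 3 ✓
Line 3: color(2) + to(1) + her(1) + smoke(1) = 5 (expected 3)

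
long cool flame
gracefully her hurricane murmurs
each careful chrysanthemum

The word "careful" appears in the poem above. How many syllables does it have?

2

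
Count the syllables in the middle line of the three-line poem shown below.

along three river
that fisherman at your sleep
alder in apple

The middle line: that(1) + fisherman(3) + at(1) + your(1) + sleep(1) = 7

7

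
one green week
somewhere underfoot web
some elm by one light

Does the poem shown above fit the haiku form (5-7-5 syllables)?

No

Line 1: one (1), green (1), week (1) → 3 (expected 5)
Line 2: somewhere (2), underfoot (3), web (1) → 6 (expected 7)
Line 3: some (1), elm (1), by (1), one (1), light (1) → 5 ✓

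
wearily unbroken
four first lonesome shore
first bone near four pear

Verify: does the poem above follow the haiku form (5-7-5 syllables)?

Line 1: wearily(3) + unbroken(3) = 6 (expected 5)
Line 2: four(1) + first(1) + lonesome(2) + shore(1) = 5 (expected 7)
Line 3: first(1) + bone(1) + near(1) + four(1) + pear(1) = 5 ✓

No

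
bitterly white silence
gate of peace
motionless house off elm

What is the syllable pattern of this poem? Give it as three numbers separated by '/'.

6/3/6

Line 1: "bitterly white silence": 3+1+2 = 6
Line 2: "gate of peace": 1+1+1 = 3
Line 3: "motionless house off elm": 3+1+1+1 = 6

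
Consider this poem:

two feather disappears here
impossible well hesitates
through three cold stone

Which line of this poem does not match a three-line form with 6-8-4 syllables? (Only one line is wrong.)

Line 1: two(1) + feather(2) + disappears(3) + here(1) = 7 (expected 6)
Line 2: impossible(4) + well(1) + hesitates(3) = 8 ✓
Line 3: through(1) + three(1) + cold(1) + stone(1) = 4 ✓

Line 1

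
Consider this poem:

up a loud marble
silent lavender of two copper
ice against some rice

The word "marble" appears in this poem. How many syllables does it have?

2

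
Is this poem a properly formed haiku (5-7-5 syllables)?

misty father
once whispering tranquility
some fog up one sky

Line 1: misty(2) + father(2) = 4 (expected 5)
Line 2: once(1) + whispering(3) + tranquility(4) = 8 (expected 7)
Line 3: some(1) + fog(1) + up(1) + one(1) + sky(1) = 5 ✓

No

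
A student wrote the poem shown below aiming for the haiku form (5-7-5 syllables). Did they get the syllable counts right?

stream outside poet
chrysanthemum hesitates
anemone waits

Line 1: "stream outside poet": 1+2+2 = 5 ✓
Line 2: "chrysanthemum hesitates": 4+3 = 7 ✓
Line 3: "anemone waits": 4+1 = 5 ✓

Yes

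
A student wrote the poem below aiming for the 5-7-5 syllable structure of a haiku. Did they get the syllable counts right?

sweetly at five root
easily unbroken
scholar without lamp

No

Line 1: "sweetly at five root": 2+1+1+1 = 5 ✓
Line 2: "easily unbroken": 3+3 = 6 (expected 7)
Line 3: "scholar without lamp": 2+2+1 = 5 ✓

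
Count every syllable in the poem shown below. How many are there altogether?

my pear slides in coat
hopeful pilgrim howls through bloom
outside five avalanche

Line 1: my(1) + pear(1) + slides(1) + in(1) + coat(1) = 5
Line 2: hopeful(2) + pilgrim(2) + howls(1) + through(1) + bloom(1) = 7
Line 3: outside(2) + five(1) + avalanche(3) = 6
Total: 5 + 7 + 6 = 18

18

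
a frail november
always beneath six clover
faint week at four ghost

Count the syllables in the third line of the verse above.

5

The third line: faint (1), week (1), at (1), four (1), ghost (1) → 5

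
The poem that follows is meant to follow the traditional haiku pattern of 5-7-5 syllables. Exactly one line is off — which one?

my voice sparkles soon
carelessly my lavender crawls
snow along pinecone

Line 2

Line 1: my(1) + voice(1) + sparkles(2) + soon(1) = 5 ✓
Line 2: carelessly(3) + my(1) + lavender(3) + crawls(1) = 8 (expected 7)
Line 3: snow(1) + along(2) + pinecone(2) = 5 ✓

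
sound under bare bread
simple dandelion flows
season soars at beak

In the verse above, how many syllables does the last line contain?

5

The last line: "season soars at beak": 2+1+1+1 = 5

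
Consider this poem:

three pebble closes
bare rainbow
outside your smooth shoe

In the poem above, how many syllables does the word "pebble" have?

2

"pebble" has 2 syllables.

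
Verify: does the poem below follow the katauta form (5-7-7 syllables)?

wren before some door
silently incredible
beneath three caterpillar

Yes

Line 1: wren(1) + before(2) + some(1) + door(1) = 5 ✓
Line 2: silently(3) + incredible(4) = 7 ✓
Line 3: beneath(2) + three(1) + caterpillar(4) = 7 ✓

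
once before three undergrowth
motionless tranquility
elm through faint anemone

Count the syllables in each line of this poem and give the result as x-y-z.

7-7-7

Line 1: once (1), before (2), three (1), undergrowth (3) → 7
Line 2: motionless (3), tranquility (4) → 7
Line 3: elm (1), through (1), faint (1), anemone (4) → 7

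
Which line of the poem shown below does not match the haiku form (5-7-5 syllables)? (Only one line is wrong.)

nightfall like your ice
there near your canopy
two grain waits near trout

Line 2

Line 1: nightfall (2), like (1), your (1), ice (1) → 5 ✓
Line 2: there (1), near (1), your (1), canopy (3) → 6 (expected 7)
Line 3: two (1), grain (1), waits (1), near (1), trout (1) → 5 ✓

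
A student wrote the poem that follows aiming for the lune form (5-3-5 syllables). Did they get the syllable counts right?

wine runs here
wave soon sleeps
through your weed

Line 1: wine(1) + runs(1) + here(1) = 3 (expected 5)
Line 2: wave(1) + soon(1) + sleeps(1) = 3 ✓
Line 3: through(1) + your(1) + weed(1) = 3 (expected 5)

No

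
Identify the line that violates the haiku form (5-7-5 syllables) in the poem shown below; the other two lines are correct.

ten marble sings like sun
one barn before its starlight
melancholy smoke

The first line

Line 1: ten(1) + marble(2) + sings(1) + like(1) + sun(1) = 6 (expected 5)
Line 2: one(1) + barn(1) + before(2) + its(1) + starlight(2) = 7 ✓
Line 3: melancholy(4) + smoke(1) = 5 ✓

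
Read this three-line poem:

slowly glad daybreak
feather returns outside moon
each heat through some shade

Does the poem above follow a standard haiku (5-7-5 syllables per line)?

Yes

Line 1: slowly(2) + glad(1) + daybreak(2) = 5 ✓
Line 2: feather(2) + returns(2) + outside(2) + moon(1) = 7 ✓
Line 3: each(1) + heat(1) + through(1) + some(1) + shade(1) = 5 ✓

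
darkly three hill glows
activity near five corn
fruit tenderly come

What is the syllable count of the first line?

The first line: darkly(2) + three(1) + hill(1) + glows(1) = 5

5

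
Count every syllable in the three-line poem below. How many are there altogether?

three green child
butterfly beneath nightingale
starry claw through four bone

17

Line 1: three(1) + green(1) + child(1) = 3
Line 2: butterfly(3) + beneath(2) + nightingale(3) = 8
Line 3: starry(2) + claw(1) + through(1) + four(1) + bone(1) = 6
Total: 3 + 8 + 6 = 17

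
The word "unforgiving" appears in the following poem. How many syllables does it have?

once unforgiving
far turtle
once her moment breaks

"unforgiving" has 4 syllables.

4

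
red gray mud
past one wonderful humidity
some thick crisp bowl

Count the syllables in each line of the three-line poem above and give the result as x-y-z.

3-9-4

Line 1: red(1) + gray(1) + mud(1) = 3
Line 2: past(1) + one(1) + wonderful(3) + humidity(4) = 9
Line 3: some(1) + thick(1) + crisp(1) + bowl(1) = 4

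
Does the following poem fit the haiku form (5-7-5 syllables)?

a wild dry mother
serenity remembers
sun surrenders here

Line 1: a(1) + wild(1) + dry(1) + mother(2) = 5 ✓
Line 2: serenity(4) + remembers(3) = 7 ✓
Line 3: sun(1) + surrenders(3) + here(1) = 5 ✓

Yes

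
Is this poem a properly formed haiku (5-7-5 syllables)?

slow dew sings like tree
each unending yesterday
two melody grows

Yes

Line 1: slow(1) + dew(1) + sings(1) + like(1) + tree(1) = 5 ✓
Line 2: each(1) + unending(3) + yesterday(3) = 7 ✓
Line 3: two(1) + melody(3) + grows(1) = 5 ✓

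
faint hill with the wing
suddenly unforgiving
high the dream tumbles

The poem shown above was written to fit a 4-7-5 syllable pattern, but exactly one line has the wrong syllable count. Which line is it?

Line 1: "faint hill with the wing": 1+1+1+1+1 = 5 (expected 4)
Line 2: "suddenly unforgiving": 3+4 = 7 ✓
Line 3: "high the dream tumbles": 1+1+1+2 = 5 ✓

Line 1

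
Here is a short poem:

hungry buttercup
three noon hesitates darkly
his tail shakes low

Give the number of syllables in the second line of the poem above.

7

The second line: "three noon hesitates darkly": 1+1+3+2 = 7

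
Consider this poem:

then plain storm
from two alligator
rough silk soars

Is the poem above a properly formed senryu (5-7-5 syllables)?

No

Line 1: "then plain storm": 1+1+1 = 3 (expected 5)
Line 2: "from two alligator": 1+1+4 = 6 (expected 7)
Line 3: "rough silk soars": 1+1+1 = 3 (expected 5)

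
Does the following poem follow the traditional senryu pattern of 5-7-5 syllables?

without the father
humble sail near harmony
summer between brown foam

No

Line 1: "without the father": 2+1+2 = 5 ✓
Line 2: "humble sail near harmony": 2+1+1+3 = 7 ✓
Line 3: "summer between brown foam": 2+2+1+1 = 6 (expected 5)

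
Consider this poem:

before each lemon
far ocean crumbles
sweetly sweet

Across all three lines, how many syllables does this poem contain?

13

Line 1: before (2), each (1), lemon (2) → 5
Line 2: far (1), ocean (2), crumbles (2) → 5
Line 3: sweetly (2), sweet (1) → 3
Total: 5 + 5 + 3 = 13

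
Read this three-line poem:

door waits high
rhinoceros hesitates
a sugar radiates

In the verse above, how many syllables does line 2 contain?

Line 2: rhinoceros (4), hesitates (3) → 7

7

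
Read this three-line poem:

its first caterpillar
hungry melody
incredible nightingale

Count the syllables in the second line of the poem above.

5

The second line: hungry(2) + melody(3) = 5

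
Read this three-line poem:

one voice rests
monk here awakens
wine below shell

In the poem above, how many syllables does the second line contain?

5

The second line: monk(1) + here(1) + awakens(3) = 5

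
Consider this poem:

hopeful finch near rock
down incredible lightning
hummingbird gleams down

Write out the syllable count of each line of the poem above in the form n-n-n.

5-7-5

Line 1: hopeful (2), finch (1), near (1), rock (1) → 5
Line 2: down (1), incredible (4), lightning (2) → 7
Line 3: hummingbird (3), gleams (1), down (1) → 5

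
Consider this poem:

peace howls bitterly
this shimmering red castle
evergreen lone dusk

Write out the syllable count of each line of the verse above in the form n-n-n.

Line 1: peace(1) + howls(1) + bitterly(3) = 5
Line 2: this(1) + shimmering(3) + red(1) + castle(2) = 7
Line 3: evergreen(3) + lone(1) + dusk(1) = 5

5-7-5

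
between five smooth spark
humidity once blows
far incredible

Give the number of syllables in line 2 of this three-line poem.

Line 2: humidity (4), once (1), blows (1) → 6

6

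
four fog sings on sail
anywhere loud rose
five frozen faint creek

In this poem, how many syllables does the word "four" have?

1

"four" has 1 syllable.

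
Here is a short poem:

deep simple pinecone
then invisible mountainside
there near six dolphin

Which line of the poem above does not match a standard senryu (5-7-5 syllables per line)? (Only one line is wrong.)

Line 2

Line 1: deep(1) + simple(2) + pinecone(2) = 5 ✓
Line 2: then(1) + invisible(4) + mountainside(3) = 8 (expected 7)
Line 3: there(1) + near(1) + six(1) + dolphin(2) = 5 ✓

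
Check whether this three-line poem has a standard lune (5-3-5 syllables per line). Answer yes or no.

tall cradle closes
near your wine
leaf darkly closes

Yes

Line 1: tall (1), cradle (2), closes (2) → 5 ✓
Line 2: near (1), your (1), wine (1) → 3 ✓
Line 3: leaf (1), darkly (2), closes (2) → 5 ✓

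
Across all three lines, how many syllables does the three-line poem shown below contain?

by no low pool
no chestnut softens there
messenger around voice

16

Line 1: by(1) + no(1) + low(1) + pool(1) = 4
Line 2: no(1) + chestnut(2) + softens(2) + there(1) = 6
Line 3: messenger(3) + around(2) + voice(1) = 6
Total: 4 + 6 + 6 = 16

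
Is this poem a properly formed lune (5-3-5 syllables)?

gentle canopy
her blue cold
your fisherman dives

Yes

Line 1: gentle (2), canopy (3) → 5 ✓
Line 2: her (1), blue (1), cold (1) → 3 ✓
Line 3: your (1), fisherman (3), dives (1) → 5 ✓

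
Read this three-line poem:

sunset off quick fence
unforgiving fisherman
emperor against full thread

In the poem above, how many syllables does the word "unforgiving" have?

"unforgiving" has 4 syllables.

4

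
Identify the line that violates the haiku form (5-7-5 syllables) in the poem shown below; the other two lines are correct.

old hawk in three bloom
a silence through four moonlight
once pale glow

Line 3

Line 1: "old hawk in three bloom": 1+1+1+1+1 = 5 ✓
Line 2: "a silence through four moonlight": 1+2+1+1+2 = 7 ✓
Line 3: "once pale glow": 1+1+1 = 3 (expected 5)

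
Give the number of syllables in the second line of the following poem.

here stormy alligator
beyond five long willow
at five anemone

6

The second line: "beyond five long willow": 2+1+1+2 = 6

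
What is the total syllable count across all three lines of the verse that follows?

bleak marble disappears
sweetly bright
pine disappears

13

Line 1: "bleak marble disappears": 1+2+3 = 6
Line 2: "sweetly bright": 2+1 = 3
Line 3: "pine disappears": 1+3 = 4
Total: 6 + 3 + 4 = 13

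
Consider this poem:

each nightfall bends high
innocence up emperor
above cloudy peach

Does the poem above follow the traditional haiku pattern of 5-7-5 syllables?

Yes

Line 1: "each nightfall bends high": 1+2+1+1 = 5 ✓
Line 2: "innocence up emperor": 3+1+3 = 7 ✓
Line 3: "above cloudy peach": 2+2+1 = 5 ✓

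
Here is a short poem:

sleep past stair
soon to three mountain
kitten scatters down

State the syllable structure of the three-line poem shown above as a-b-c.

Line 1: "sleep past stair": 1+1+1 = 3
Line 2: "soon to three mountain": 1+1+1+2 = 5
Line 3: "kitten scatters down": 2+2+1 = 5

3-5-5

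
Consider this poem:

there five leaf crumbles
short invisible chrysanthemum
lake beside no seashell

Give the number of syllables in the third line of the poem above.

6

The third line: "lake beside no seashell": 1+2+1+2 = 6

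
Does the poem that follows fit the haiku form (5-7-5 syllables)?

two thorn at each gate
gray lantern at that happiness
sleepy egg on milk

No

Line 1: "two thorn at each gate": 1+1+1+1+1 = 5 ✓
Line 2: "gray lantern at that happiness": 1+2+1+1+3 = 8 (expected 7)
Line 3: "sleepy egg on milk": 2+1+1+1 = 5 ✓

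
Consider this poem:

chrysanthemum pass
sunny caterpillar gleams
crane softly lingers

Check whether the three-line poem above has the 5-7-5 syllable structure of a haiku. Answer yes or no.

Yes

Line 1: "chrysanthemum pass": 4+1 = 5 ✓
Line 2: "sunny caterpillar gleams": 2+4+1 = 7 ✓
Line 3: "crane softly lingers": 1+2+2 = 5 ✓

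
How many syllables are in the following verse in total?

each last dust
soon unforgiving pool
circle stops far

Line 1: each (1), last (1), dust (1) → 3
Line 2: soon (1), unforgiving (4), pool (1) → 6
Line 3: circle (2), stops (1), far (1) → 4
Total: 3 + 6 + 4 = 13

13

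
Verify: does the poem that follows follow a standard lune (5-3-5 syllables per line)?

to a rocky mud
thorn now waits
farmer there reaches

Line 1: to (1), a (1), rocky (2), mud (1) → 5 ✓
Line 2: thorn (1), now (1), waits (1) → 3 ✓
Line 3: farmer (2), there (1), reaches (2) → 5 ✓

Yes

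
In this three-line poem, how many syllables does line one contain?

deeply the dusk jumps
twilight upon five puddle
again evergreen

5

Line one: deeply (2), the (1), dusk (1), jumps (1) → 5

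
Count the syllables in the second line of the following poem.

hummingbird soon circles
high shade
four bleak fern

The second line: high(1) + shade(1) = 2

2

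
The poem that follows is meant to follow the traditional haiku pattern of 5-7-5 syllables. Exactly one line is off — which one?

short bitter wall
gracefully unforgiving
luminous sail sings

Line 1

Line 1: short(1) + bitter(2) + wall(1) = 4 (expected 5)
Line 2: gracefully(3) + unforgiving(4) = 7 ✓
Line 3: luminous(3) + sail(1) + sings(1) = 5 ✓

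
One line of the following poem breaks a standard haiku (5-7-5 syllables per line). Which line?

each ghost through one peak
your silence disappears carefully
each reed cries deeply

Line 1: "each ghost through one peak": 1+1+1+1+1 = 5 ✓
Line 2: "your silence disappears carefully": 1+2+3+3 = 9 (expected 7)
Line 3: "each reed cries deeply": 1+1+1+2 = 5 ✓

Line 2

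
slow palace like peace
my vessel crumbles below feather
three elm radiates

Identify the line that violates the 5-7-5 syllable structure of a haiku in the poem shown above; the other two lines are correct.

Line 2

Line 1: slow(1) + palace(2) + like(1) + peace(1) = 5 ✓
Line 2: my(1) + vessel(2) + crumbles(2) + below(2) + feather(2) = 9 (expected 7)
Line 3: three(1) + elm(1) + radiates(3) = 5 ✓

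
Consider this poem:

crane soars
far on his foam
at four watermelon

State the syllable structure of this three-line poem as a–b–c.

Line 1: crane(1) + soars(1) = 2
Line 2: far(1) + on(1) + his(1) + foam(1) = 4
Line 3: at(1) + four(1) + watermelon(4) = 6

2–4–6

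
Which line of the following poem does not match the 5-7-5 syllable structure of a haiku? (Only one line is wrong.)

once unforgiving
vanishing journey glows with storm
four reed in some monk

Line 1: once(1) + unforgiving(4) = 5 ✓
Line 2: vanishing(3) + journey(2) + glows(1) + with(1) + storm(1) = 8 (expected 7)
Line 3: four(1) + reed(1) + in(1) + some(1) + monk(1) = 5 ✓

Line 2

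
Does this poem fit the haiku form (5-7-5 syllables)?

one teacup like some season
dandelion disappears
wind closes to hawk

Line 1: one(1) + teacup(2) + like(1) + some(1) + season(2) = 7 (expected 5)
Line 2: dandelion(4) + disappears(3) = 7 ✓
Line 3: wind(1) + closes(2) + to(1) + hawk(1) = 5 ✓

No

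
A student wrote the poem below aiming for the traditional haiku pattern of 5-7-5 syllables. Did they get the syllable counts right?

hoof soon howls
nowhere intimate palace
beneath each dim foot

No

Line 1: hoof (1), soon (1), howls (1) → 3 (expected 5)
Line 2: nowhere (2), intimate (3), palace (2) → 7 ✓
Line 3: beneath (2), each (1), dim (1), foot (1) → 5 ✓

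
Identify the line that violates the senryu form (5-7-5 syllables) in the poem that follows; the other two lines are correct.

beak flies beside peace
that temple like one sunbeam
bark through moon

Line 3

Line 1: beak (1), flies (1), beside (2), peace (1) → 5 ✓
Line 2: that (1), temple (2), like (1), one (1), sunbeam (2) → 7 ✓
Line 3: bark (1), through (1), moon (1) → 3 (expected 5)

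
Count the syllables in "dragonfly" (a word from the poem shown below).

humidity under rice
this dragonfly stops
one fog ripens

3

"dragonfly" has 3 syllables.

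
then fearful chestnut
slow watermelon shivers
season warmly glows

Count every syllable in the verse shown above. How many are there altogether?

17

Line 1: then(1) + fearful(2) + chestnut(2) = 5
Line 2: slow(1) + watermelon(4) + shivers(2) = 7
Line 3: season(2) + warmly(2) + glows(1) = 5
Total: 5 + 7 + 5 = 17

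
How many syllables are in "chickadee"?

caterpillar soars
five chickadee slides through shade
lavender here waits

3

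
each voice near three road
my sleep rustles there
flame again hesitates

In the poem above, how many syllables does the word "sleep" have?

"sleep" has 1 syllable.

1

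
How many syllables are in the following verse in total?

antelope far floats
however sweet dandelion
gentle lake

16

Line 1: antelope (3), far (1), floats (1) → 5
Line 2: however (3), sweet (1), dandelion (4) → 8
Line 3: gentle (2), lake (1) → 3
Total: 5 + 8 + 3 = 16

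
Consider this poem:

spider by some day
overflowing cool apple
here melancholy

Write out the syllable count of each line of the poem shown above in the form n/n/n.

Line 1: "spider by some day": 2+1+1+1 = 5
Line 2: "overflowing cool apple": 4+1+2 = 7
Line 3: "here melancholy": 1+4 = 5

5/7/5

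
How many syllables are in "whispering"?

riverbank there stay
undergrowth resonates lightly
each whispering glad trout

"whispering" has 3 syllables.

3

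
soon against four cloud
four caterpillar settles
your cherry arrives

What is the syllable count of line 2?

7

Line 2: "four caterpillar settles": 1+4+2 = 7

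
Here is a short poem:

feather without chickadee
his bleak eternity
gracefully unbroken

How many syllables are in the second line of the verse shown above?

6

The second line: his(1) + bleak(1) + eternity(4) = 6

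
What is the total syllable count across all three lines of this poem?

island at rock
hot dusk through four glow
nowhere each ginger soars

Line 1: island (2), at (1), rock (1) → 4
Line 2: hot (1), dusk (1), through (1), four (1), glow (1) → 5
Line 3: nowhere (2), each (1), ginger (2), soars (1) → 6
Total: 4 + 5 + 6 = 15

15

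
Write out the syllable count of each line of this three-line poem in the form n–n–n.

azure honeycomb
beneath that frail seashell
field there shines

5–6–3

Line 1: azure (2), honeycomb (3) → 5
Line 2: beneath (2), that (1), frail (1), seashell (2) → 6
Line 3: field (1), there (1), shines (1) → 3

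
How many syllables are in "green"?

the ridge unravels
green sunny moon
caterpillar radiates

1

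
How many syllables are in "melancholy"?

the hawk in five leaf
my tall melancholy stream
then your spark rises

4

"melancholy" has 4 syllables.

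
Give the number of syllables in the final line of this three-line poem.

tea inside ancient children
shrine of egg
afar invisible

The final line: "afar invisible": 2+4 = 6

6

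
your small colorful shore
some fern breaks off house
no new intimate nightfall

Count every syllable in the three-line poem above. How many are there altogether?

18

Line 1: your (1), small (1), colorful (3), shore (1) → 6
Line 2: some (1), fern (1), breaks (1), off (1), house (1) → 5
Line 3: no (1), new (1), intimate (3), nightfall (2) → 7
Total: 6 + 5 + 7 = 18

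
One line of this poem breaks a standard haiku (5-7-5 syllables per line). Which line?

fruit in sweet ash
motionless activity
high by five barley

The first line

Line 1: fruit(1) + in(1) + sweet(1) + ash(1) = 4 (expected 5)
Line 2: motionless(3) + activity(4) = 7 ✓
Line 3: high(1) + by(1) + five(1) + barley(2) = 5 ✓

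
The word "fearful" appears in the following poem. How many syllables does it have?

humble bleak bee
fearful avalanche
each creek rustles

2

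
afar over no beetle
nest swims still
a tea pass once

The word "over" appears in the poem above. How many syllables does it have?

"over" has 2 syllables.

2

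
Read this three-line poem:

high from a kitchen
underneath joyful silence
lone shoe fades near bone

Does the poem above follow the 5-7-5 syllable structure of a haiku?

Yes

Line 1: "high from a kitchen": 1+1+1+2 = 5 ✓
Line 2: "underneath joyful silence": 3+2+2 = 7 ✓
Line 3: "lone shoe fades near bone": 1+1+1+1+1 = 5 ✓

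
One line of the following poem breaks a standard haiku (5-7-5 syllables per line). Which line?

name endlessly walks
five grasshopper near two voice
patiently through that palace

Line 1: "name endlessly walks": 1+3+1 = 5 ✓
Line 2: "five grasshopper near two voice": 1+3+1+1+1 = 7 ✓
Line 3: "patiently through that palace": 3+1+1+2 = 7 (expected 5)

Line 3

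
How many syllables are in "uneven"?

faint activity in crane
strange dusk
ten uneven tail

3

"uneven" has 3 syllables.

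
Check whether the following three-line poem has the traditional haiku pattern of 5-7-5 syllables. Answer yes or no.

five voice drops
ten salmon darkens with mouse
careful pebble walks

No

Line 1: five(1) + voice(1) + drops(1) = 3 (expected 5)
Line 2: ten(1) + salmon(2) + darkens(2) + with(1) + mouse(1) = 7 ✓
Line 3: careful(2) + pebble(2) + walks(1) = 5 ✓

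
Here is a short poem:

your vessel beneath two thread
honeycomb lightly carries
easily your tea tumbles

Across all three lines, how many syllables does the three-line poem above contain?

21

Line 1: your(1) + vessel(2) + beneath(2) + two(1) + thread(1) = 7
Line 2: honeycomb(3) + lightly(2) + carries(2) = 7
Line 3: easily(3) + your(1) + tea(1) + tumbles(2) = 7
Total: 7 + 7 + 7 = 21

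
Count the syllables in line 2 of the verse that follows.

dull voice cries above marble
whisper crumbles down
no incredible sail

5

Line 2: whisper(2) + crumbles(2) + down(1) = 5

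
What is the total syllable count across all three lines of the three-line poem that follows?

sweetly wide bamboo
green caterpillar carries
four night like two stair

Line 1: sweetly (2), wide (1), bamboo (2) → 5
Line 2: green (1), caterpillar (4), carries (2) → 7
Line 3: four (1), night (1), like (1), two (1), stair (1) → 5
Total: 5 + 7 + 5 = 17

17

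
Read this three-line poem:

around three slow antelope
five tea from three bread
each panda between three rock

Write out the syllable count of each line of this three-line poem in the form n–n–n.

7–5–7

Line 1: "around three slow antelope": 2+1+1+3 = 7
Line 2: "five tea from three bread": 1+1+1+1+1 = 5
Line 3: "each panda between three rock": 1+2+2+1+1 = 7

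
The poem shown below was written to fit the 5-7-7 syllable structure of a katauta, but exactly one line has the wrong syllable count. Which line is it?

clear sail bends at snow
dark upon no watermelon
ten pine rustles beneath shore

Line 1: clear (1), sail (1), bends (1), at (1), snow (1) → 5 ✓
Line 2: dark (1), upon (2), no (1), watermelon (4) → 8 (expected 7)
Line 3: ten (1), pine (1), rustles (2), beneath (2), shore (1) → 7 ✓

Line 2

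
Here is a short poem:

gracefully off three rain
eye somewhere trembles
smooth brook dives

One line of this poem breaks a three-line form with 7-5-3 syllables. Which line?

Line 1

Line 1: gracefully(3) + off(1) + three(1) + rain(1) = 6 (expected 7)
Line 2: eye(1) + somewhere(2) + trembles(2) = 5 ✓
Line 3: smooth(1) + brook(1) + dives(1) = 3 ✓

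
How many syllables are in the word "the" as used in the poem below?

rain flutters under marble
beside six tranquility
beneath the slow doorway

1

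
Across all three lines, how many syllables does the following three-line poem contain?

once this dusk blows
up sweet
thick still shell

9

Line 1: "once this dusk blows": 1+1+1+1 = 4
Line 2: "up sweet": 1+1 = 2
Line 3: "thick still shell": 1+1+1 = 3
Total: 4 + 2 + 3 = 9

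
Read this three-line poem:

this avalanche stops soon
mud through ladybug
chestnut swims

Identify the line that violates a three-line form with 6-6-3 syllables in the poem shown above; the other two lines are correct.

The second line

Line 1: "this avalanche stops soon": 1+3+1+1 = 6 ✓
Line 2: "mud through ladybug": 1+1+3 = 5 (expected 6)
Line 3: "chestnut swims": 2+1 = 3 ✓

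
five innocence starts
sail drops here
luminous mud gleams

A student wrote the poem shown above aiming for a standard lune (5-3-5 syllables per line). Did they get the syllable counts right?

Line 1: "five innocence starts": 1+3+1 = 5 ✓
Line 2: "sail drops here": 1+1+1 = 3 ✓
Line 3: "luminous mud gleams": 3+1+1 = 5 ✓

Yes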